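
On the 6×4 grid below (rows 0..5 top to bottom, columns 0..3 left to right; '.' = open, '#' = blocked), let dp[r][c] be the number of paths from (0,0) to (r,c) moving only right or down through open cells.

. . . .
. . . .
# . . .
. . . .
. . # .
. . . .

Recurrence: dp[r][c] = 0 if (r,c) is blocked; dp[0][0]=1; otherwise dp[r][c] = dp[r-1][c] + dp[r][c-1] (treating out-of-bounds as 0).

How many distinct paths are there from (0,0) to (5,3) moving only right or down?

r\c   0   1   2   3
  0   1   1   1   1
  1   1   2   3   4
  2   0   2   5   9
  3   0   2   7  16
  4   0   2   0  16
  5   0   2   2  18

18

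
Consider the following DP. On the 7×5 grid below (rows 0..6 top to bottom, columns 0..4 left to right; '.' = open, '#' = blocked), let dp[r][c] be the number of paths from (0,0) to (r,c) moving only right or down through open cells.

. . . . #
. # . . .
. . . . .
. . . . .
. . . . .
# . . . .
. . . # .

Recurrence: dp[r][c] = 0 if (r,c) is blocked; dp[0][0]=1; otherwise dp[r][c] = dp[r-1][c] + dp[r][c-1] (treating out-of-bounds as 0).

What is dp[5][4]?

r\c   0   1   2   3   4
  0   1   1   1   1   0
  1   1   0   1   2   2
  2   1   1   2   4   6
  3   1   2   4   8  14
  4   1   3   7  15  29
  5   0   3  10  25  54
  6   0   3  13   0  54

54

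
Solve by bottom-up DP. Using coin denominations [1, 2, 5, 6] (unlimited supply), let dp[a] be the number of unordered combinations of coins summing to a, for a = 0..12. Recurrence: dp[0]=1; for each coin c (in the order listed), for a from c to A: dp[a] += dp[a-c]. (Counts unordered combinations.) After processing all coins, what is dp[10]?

13

after  coin     0     1     2     3     4     5     6     7     8     9    10    11    12
          1     1     1     1     1     1     1     1     1     1     1     1     1     1
          2     1     1     2     2     3     3     4     4     5     5     6     6     7
          5     1     1     2     2     3     4     5     6     7     8    10    11    13
          6     1     1     2     2     3     4     6     7     9    10    13    15    19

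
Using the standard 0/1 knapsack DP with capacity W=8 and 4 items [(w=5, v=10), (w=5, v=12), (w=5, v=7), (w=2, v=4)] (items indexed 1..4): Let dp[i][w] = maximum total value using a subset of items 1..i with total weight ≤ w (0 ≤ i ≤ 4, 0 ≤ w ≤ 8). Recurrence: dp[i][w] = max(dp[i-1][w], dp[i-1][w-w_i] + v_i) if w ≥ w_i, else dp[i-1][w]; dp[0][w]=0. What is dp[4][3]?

i\w   0   1   2   3   4   5   6   7   8
  0   0   0   0   0   0   0   0   0   0
  1   0   0   0   0   0  10  10  10  10
  2   0   0   0   0   0  12  12  12  12
  3   0   0   0   0   0  12  12  12  12
  4   0   0   4   4   4  12  12  16  16

4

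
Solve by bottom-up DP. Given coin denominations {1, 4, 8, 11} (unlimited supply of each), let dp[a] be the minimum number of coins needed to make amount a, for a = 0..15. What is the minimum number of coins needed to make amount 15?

 a  0  1  2  3  4  5  6  7  8  9 10 11 12 13 14 15
dp  0  1  2  3  1  2  3  4  1  2  3  1  2  3  4  2

2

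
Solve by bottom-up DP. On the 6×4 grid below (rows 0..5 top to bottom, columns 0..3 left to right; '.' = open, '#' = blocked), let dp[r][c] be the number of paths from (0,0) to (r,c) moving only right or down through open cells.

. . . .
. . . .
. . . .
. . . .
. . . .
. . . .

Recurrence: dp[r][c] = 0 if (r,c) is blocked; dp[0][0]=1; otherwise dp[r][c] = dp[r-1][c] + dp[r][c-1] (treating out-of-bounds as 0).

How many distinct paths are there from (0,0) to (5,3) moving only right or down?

r\c   0   1   2   3
  0   1   1   1   1
  1   1   2   3   4
  2   1   3   6  10
  3   1   4  10  20
  4   1   5  15  35
  5   1   6  21  56

56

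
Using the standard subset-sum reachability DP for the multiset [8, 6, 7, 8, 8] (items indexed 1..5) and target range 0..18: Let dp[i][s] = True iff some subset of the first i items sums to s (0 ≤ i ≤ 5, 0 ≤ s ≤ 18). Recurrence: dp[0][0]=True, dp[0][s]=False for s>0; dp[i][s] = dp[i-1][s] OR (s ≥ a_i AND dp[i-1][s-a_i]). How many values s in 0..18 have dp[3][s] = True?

7

i\s   0   1   2   3   4   5   6   7   8   9  10  11  12  13  14  15  16  17  18
  0   T   F   F   F   F   F   F   F   F   F   F   F   F   F   F   F   F   F   F
  1   T   F   F   F   F   F   F   F   T   F   F   F   F   F   F   F   F   F   F
  2   T   F   F   F   F   F   T   F   T   F   F   F   F   F   T   F   F   F   F
  3   T   F   F   F   F   F   T   T   T   F   F   F   F   T   T   T   F   F   F
  4   T   F   F   F   F   F   T   T   T   F   F   F   F   T   T   T   T   F   F
  5   T   F   F   F   F   F   T   T   T   F   F   F   F   T   T   T   T   F   F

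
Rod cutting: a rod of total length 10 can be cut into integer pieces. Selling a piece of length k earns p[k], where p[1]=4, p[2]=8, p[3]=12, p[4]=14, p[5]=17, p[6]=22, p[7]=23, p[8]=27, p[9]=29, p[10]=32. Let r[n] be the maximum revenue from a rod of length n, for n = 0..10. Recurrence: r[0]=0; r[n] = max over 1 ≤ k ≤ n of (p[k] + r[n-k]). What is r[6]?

   n    0    1    2    3    4    5    6    7    8    9   10
r[n]    0    4    8   12   16   20   24   28   32   36   40

24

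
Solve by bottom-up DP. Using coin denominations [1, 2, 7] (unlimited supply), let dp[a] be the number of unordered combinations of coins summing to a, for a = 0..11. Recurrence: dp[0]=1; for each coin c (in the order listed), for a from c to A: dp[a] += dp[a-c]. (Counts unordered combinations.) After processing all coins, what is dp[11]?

9

after  coin     0     1     2     3     4     5     6     7     8     9    10    11
          1     1     1     1     1     1     1     1     1     1     1     1     1
          2     1     1     2     2     3     3     4     4     5     5     6     6
          7     1     1     2     2     3     3     4     5     6     7     8     9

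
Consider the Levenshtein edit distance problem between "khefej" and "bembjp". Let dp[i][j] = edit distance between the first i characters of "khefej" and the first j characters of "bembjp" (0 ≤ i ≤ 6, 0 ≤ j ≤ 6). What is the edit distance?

5

   ''  b  e  m  b  j  p
''  0  1  2  3  4  5  6
 k  1  1  2  3  4  5  6
 h  2  2  2  3  4  5  6
 e  3  3  2  3  4  5  6
 f  4  4  3  3  4  5  6
 e  5  5  4  4  4  5  6
 j  6  6  5  5  5  4  5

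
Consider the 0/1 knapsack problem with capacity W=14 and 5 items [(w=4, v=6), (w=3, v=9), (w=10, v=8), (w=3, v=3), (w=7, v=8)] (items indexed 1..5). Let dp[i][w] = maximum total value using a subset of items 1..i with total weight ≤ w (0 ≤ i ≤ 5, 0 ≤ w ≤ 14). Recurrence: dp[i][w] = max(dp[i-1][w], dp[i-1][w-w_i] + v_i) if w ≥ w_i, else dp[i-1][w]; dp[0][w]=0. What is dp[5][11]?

i\w   0   1   2   3   4   5   6   7   8   9  10  11  12  13  14
  0   0   0   0   0   0   0   0   0   0   0   0   0   0   0   0
  1   0   0   0   0   6   6   6   6   6   6   6   6   6   6   6
  2   0   0   0   9   9   9   9  15  15  15  15  15  15  15  15
  3   0   0   0   9   9   9   9  15  15  15  15  15  15  17  17
  4   0   0   0   9   9   9  12  15  15  15  18  18  18  18  18
  5   0   0   0   9   9   9  12  15  15  15  18  18  18  20  23

18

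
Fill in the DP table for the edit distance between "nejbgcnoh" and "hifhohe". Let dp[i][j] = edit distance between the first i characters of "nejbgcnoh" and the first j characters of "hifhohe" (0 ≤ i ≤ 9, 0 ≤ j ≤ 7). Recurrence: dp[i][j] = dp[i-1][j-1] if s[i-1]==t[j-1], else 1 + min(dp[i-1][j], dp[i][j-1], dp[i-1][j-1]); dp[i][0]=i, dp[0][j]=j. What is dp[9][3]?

   ''  h  i  f  h  o  h  e
''  0  1  2  3  4  5  6  7
 n  1  1  2  3  4  5  6  7
 e  2  2  2  3  4  5  6  6
 j  3  3  3  3  4  5  6  7
 b  4  4  4  4  4  5  6  7
 g  5  5  5  5  5  5  6  7
 c  6  6  6  6  6  6  6  7
 n  7  7  7  7  7  7  7  7
 o  8  8  8  8  8  7  8  8
 h  9  8  9  9  8  8  7  8

9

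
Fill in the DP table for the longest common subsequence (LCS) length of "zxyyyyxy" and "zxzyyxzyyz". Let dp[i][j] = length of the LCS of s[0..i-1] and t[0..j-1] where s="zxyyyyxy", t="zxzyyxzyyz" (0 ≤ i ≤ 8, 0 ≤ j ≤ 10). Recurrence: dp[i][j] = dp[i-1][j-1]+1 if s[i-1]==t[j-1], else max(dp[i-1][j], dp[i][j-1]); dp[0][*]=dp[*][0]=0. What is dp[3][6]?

   ''  z  x  z  y  y  x  z  y  y  z
''  0  0  0  0  0  0  0  0  0  0  0
 z  0  1  1  1  1  1  1  1  1  1  1
 x  0  1  2  2  2  2  2  2  2  2  2
 y  0  1  2  2  3  3  3  3  3  3  3
 y  0  1  2  2  3  4  4  4  4  4  4
 y  0  1  2  2  3  4  4  4  5  5  5
 y  0  1  2  2  3  4  4  4  5  6  6
 x  0  1  2  2  3  4  5  5  5  6  6
 y  0  1  2  2  3  4  5  5  6  6  6

3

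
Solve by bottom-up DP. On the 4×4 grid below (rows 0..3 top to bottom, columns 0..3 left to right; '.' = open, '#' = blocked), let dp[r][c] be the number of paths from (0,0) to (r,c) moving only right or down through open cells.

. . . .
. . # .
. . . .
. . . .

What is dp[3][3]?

r\c   0   1   2   3
  0   1   1   1   1
  1   1   2   0   1
  2   1   3   3   4
  3   1   4   7  11

11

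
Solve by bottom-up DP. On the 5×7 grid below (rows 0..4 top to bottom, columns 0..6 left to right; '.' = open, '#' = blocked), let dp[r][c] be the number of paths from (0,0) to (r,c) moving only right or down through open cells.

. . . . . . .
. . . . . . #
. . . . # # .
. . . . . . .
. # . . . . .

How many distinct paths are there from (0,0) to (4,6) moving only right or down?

r\c   0   1   2   3   4   5   6
  0   1   1   1   1   1   1   1
  1   1   2   3   4   5   6   0
  2   1   3   6  10   0   0   0
  3   1   4  10  20  20  20  20
  4   1   0  10  30  50  70  90

90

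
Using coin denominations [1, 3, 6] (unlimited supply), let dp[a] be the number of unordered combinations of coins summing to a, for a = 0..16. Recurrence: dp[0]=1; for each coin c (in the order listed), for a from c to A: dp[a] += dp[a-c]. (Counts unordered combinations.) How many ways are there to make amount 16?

after  coin     0     1     2     3     4     5     6     7     8     9    10    11    12    13    14    15    16
          1     1     1     1     1     1     1     1     1     1     1     1     1     1     1     1     1     1
          3     1     1     1     2     2     2     3     3     3     4     4     4     5     5     5     6     6
          6     1     1     1     2     2     2     4     4     4     6     6     6     9     9     9    12    12

12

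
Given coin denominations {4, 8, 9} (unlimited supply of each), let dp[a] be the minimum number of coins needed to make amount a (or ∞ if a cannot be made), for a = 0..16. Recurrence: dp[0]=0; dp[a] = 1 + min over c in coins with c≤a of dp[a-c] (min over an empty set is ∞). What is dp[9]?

 a  0  1  2  3  4  5  6  7  8  9 10 11 12 13 14 15 16
dp  0  -  -  -  1  -  -  -  1  1  -  -  2  2  -  -  2
(- denotes ∞ / unreachable)

1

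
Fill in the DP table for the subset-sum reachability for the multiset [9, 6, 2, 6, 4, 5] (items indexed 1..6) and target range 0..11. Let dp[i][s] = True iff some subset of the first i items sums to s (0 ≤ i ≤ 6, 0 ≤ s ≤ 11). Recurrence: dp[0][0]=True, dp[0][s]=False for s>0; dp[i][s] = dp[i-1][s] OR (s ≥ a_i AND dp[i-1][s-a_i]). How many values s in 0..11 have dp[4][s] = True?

i\s   0   1   2   3   4   5   6   7   8   9  10  11
  0   T   F   F   F   F   F   F   F   F   F   F   F
  1   T   F   F   F   F   F   F   F   F   T   F   F
  2   T   F   F   F   F   F   T   F   F   T   F   F
  3   T   F   T   F   F   F   T   F   T   T   F   T
  4   T   F   T   F   F   F   T   F   T   T   F   T
  5   T   F   T   F   T   F   T   F   T   T   T   T
  6   T   F   T   F   T   T   T   T   T   T   T   T

6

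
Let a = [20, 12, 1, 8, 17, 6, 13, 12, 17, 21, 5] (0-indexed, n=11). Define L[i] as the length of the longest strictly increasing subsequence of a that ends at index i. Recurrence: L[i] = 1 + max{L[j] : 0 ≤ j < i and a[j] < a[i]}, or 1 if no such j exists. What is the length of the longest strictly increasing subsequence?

   i    0    1    2    3    4    5    6    7    8    9   10
a[i]   20   12    1    8   17    6   13   12   17   21    5
L[i]    1    1    1    2    3    2    3    3    4    5    2

5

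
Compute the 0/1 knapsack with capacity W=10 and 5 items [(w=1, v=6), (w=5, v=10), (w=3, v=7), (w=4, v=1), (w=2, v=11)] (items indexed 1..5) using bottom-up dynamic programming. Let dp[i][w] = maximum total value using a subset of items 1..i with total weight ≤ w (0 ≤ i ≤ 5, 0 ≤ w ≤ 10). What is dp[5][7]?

24

i\w   0   1   2   3   4   5   6   7   8   9  10
  0   0   0   0   0   0   0   0   0   0   0   0
  1   0   6   6   6   6   6   6   6   6   6   6
  2   0   6   6   6   6  10  16  16  16  16  16
  3   0   6   6   7  13  13  16  16  17  23  23
  4   0   6   6   7  13  13  16  16  17  23  23
  5   0   6  11  17  17  18  24  24  27  27  28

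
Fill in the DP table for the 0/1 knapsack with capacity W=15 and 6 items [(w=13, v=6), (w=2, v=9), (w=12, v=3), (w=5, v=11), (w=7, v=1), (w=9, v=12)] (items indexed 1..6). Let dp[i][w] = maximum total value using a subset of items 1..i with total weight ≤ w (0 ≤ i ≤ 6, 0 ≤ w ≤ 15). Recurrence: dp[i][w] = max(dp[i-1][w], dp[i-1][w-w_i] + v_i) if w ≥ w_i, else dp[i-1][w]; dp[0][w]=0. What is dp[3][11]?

i\w   0   1   2   3   4   5   6   7   8   9  10  11  12  13  14  15
  0   0   0   0   0   0   0   0   0   0   0   0   0   0   0   0   0
  1   0   0   0   0   0   0   0   0   0   0   0   0   0   6   6   6
  2   0   0   9   9   9   9   9   9   9   9   9   9   9   9   9  15
  3   0   0   9   9   9   9   9   9   9   9   9   9   9   9  12  15
  4   0   0   9   9   9  11  11  20  20  20  20  20  20  20  20  20
  5   0   0   9   9   9  11  11  20  20  20  20  20  20  20  21  21
  6   0   0   9   9   9  11  11  20  20  20  20  21  21  21  23  23

9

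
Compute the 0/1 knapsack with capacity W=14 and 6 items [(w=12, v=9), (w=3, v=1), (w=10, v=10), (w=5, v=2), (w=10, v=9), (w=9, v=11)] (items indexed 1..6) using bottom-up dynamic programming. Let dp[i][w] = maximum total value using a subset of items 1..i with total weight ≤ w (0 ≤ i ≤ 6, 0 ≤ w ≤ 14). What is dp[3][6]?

1

i\w   0   1   2   3   4   5   6   7   8   9  10  11  12  13  14
  0   0   0   0   0   0   0   0   0   0   0   0   0   0   0   0
  1   0   0   0   0   0   0   0   0   0   0   0   0   9   9   9
  2   0   0   0   1   1   1   1   1   1   1   1   1   9   9   9
  3   0   0   0   1   1   1   1   1   1   1  10  10  10  11  11
  4   0   0   0   1   1   2   2   2   3   3  10  10  10  11  11
  5   0   0   0   1   1   2   2   2   3   3  10  10  10  11  11
  6   0   0   0   1   1   2   2   2   3  11  11  11  12  12  13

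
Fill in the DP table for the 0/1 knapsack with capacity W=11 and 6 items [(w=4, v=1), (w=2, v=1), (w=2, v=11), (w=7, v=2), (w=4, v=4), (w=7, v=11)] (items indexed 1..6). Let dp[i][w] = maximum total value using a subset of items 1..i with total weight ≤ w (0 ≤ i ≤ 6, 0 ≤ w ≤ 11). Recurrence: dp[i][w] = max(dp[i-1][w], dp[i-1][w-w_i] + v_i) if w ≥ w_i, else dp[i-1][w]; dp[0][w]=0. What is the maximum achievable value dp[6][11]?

23

i\w   0   1   2   3   4   5   6   7   8   9  10  11
  0   0   0   0   0   0   0   0   0   0   0   0   0
  1   0   0   0   0   1   1   1   1   1   1   1   1
  2   0   0   1   1   1   1   2   2   2   2   2   2
  3   0   0  11  11  12  12  12  12  13  13  13  13
  4   0   0  11  11  12  12  12  12  13  13  13  14
  5   0   0  11  11  12  12  15  15  16  16  16  16
  6   0   0  11  11  12  12  15  15  16  22  22  23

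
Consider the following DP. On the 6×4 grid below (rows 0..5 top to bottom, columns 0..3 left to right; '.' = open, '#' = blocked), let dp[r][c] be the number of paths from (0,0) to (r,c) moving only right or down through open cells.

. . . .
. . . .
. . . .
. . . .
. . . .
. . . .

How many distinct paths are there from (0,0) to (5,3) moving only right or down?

56

r\c   0   1   2   3
  0   1   1   1   1
  1   1   2   3   4
  2   1   3   6  10
  3   1   4  10  20
  4   1   5  15  35
  5   1   6  21  56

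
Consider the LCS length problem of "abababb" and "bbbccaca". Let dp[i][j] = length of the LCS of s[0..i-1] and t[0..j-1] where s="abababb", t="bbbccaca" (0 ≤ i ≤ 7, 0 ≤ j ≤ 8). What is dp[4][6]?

2

   ''  b  b  b  c  c  a  c  a
''  0  0  0  0  0  0  0  0  0
 a  0  0  0  0  0  0  1  1  1
 b  0  1  1  1  1  1  1  1  1
 a  0  1  1  1  1  1  2  2  2
 b  0  1  2  2  2  2  2  2  2
 a  0  1  2  2  2  2  3  3  3
 b  0  1  2  3  3  3  3  3  3
 b  0  1  2  3  3  3  3  3  3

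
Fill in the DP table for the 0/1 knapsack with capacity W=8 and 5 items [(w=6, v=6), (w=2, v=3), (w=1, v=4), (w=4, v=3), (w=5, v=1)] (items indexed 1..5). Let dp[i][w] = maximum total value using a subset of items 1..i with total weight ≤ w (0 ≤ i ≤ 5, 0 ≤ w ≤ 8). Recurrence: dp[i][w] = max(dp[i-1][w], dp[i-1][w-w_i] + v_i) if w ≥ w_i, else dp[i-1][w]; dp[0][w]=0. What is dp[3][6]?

i\w   0   1   2   3   4   5   6   7   8
  0   0   0   0   0   0   0   0   0   0
  1   0   0   0   0   0   0   6   6   6
  2   0   0   3   3   3   3   6   6   9
  3   0   4   4   7   7   7   7  10  10
  4   0   4   4   7   7   7   7  10  10
  5   0   4   4   7   7   7   7  10  10

7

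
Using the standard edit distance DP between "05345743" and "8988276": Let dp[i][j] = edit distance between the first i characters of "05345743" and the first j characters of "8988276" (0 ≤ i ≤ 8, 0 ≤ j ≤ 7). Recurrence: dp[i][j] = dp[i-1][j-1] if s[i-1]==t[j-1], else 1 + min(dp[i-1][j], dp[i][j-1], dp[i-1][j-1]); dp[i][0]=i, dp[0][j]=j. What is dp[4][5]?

5

   ''  8  9  8  8  2  7  6
''  0  1  2  3  4  5  6  7
 0  1  1  2  3  4  5  6  7
 5  2  2  2  3  4  5  6  7
 3  3  3  3  3  4  5  6  7
 4  4  4  4  4  4  5  6  7
 5  5  5  5  5  5  5  6  7
 7  6  6  6  6  6  6  5  6
 4  7  7  7  7  7  7  6  6
 3  8  8  8  8  8  8  7  7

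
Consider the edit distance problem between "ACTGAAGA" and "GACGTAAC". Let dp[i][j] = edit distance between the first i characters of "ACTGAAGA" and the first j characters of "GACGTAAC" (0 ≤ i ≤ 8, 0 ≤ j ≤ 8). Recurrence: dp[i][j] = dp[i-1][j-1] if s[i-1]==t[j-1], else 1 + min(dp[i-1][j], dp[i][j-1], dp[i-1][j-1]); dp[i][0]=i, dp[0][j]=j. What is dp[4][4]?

2

   ''  G  A  C  G  T  A  A  C
''  0  1  2  3  4  5  6  7  8
 A  1  1  1  2  3  4  5  6  7
 C  2  2  2  1  2  3  4  5  6
 T  3  3  3  2  2  2  3  4  5
 G  4  3  4  3  2  3  3  4  5
 A  5  4  3  4  3  3  3  3  4
 A  6  5  4  4  4  4  3  3  4
 G  7  6  5  5  4  5  4  4  4
 A  8  7  6  6  5  5  5  4  5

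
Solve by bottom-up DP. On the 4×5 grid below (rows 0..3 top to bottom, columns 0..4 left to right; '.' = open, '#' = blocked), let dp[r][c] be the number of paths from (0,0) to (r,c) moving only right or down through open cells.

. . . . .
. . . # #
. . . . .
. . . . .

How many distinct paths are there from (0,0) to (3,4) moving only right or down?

22

r\c   0   1   2   3   4
  0   1   1   1   1   1
  1   1   2   3   0   0
  2   1   3   6   6   6
  3   1   4  10  16  22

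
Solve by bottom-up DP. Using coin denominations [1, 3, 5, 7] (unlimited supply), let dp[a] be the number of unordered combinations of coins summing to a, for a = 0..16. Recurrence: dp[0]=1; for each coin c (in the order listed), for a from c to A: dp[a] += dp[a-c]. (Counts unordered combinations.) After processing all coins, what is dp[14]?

after  coin     0     1     2     3     4     5     6     7     8     9    10    11    12    13    14    15    16
          1     1     1     1     1     1     1     1     1     1     1     1     1     1     1     1     1     1
          3     1     1     1     2     2     2     3     3     3     4     4     4     5     5     5     6     6
          5     1     1     1     2     2     3     4     4     5     6     7     8     9    10    11    13    14
          7     1     1     1     2     2     3     4     5     6     7     9    10    12    14    16    19    21

16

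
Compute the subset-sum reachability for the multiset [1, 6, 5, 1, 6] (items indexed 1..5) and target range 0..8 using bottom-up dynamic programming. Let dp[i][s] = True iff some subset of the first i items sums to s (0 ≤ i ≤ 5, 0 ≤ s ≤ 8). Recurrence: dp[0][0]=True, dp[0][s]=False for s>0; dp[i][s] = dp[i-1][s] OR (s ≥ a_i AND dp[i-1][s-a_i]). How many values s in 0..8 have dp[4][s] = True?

i\s   0   1   2   3   4   5   6   7   8
  0   T   F   F   F   F   F   F   F   F
  1   T   T   F   F   F   F   F   F   F
  2   T   T   F   F   F   F   T   T   F
  3   T   T   F   F   F   T   T   T   F
  4   T   T   T   F   F   T   T   T   T
  5   T   T   T   F   F   T   T   T   T

7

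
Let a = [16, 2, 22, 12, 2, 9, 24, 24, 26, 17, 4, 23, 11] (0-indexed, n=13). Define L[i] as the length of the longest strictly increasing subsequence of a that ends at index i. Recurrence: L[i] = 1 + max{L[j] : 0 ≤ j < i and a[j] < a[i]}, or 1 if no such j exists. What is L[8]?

   i    0    1    2    3    4    5    6    7    8    9   10   11   12
a[i]   16    2   22   12    2    9   24   24   26   17    4   23   11
L[i]    1    1    2    2    1    2    3    3    4    3    2    4    3

4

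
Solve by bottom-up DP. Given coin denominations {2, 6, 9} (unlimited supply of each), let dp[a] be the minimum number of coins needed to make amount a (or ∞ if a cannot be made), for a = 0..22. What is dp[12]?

 a  0  1  2  3  4  5  6  7  8  9 10 11 12 13 14 15 16 17 18 19 20 21 22
dp  0  -  1  -  2  -  1  -  2  1  3  2  2  3  3  2  4  3  2  4  3  3  4
(- denotes ∞ / unreachable)

2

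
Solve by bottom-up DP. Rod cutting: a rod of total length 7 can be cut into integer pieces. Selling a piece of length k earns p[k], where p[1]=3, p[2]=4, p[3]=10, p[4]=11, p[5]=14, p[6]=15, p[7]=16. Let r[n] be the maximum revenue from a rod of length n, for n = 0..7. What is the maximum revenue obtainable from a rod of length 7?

   n    0    1    2    3    4    5    6    7
r[n]    0    3    6   10   13   16   20   23

23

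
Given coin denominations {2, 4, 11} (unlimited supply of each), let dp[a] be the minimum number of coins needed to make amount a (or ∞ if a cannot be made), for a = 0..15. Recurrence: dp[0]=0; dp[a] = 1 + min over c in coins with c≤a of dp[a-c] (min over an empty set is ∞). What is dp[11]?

1

 a  0  1  2  3  4  5  6  7  8  9 10 11 12 13 14 15
dp  0  -  1  -  1  -  2  -  2  -  3  1  3  2  4  2
(- denotes ∞ / unreachable)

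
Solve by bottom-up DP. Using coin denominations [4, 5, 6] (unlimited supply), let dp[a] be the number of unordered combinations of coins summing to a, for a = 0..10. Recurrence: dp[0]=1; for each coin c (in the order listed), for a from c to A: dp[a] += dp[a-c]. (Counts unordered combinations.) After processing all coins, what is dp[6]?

after  coin     0     1     2     3     4     5     6     7     8     9    10
          4     1     0     0     0     1     0     0     0     1     0     0
          5     1     0     0     0     1     1     0     0     1     1     1
          6     1     0     0     0     1     1     1     0     1     1     2

1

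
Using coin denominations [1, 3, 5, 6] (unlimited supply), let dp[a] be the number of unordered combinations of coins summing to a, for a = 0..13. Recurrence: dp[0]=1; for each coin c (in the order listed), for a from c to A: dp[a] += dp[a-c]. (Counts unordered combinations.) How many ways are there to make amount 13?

15

after  coin     0     1     2     3     4     5     6     7     8     9    10    11    12    13
          1     1     1     1     1     1     1     1     1     1     1     1     1     1     1
          3     1     1     1     2     2     2     3     3     3     4     4     4     5     5
          5     1     1     1     2     2     3     4     4     5     6     7     8     9    10
          6     1     1     1     2     2     3     5     5     6     8     9    11    14    15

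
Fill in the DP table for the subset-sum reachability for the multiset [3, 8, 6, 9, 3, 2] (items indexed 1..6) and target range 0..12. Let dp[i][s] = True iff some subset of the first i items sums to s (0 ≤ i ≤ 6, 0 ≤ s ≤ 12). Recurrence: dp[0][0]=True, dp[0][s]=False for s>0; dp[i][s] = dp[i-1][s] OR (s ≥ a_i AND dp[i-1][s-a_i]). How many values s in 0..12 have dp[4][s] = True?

i\s   0   1   2   3   4   5   6   7   8   9  10  11  12
  0   T   F   F   F   F   F   F   F   F   F   F   F   F
  1   T   F   F   T   F   F   F   F   F   F   F   F   F
  2   T   F   F   T   F   F   F   F   T   F   F   T   F
  3   T   F   F   T   F   F   T   F   T   T   F   T   F
  4   T   F   F   T   F   F   T   F   T   T   F   T   T
  5   T   F   F   T   F   F   T   F   T   T   F   T   T
  6   T   F   T   T   F   T   T   F   T   T   T   T   T

7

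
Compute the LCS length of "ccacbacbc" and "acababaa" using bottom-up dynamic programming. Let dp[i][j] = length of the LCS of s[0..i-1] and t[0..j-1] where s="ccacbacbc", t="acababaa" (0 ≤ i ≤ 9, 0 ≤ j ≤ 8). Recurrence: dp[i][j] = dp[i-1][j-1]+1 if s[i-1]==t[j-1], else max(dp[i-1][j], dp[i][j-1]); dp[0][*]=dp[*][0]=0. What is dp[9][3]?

3

   ''  a  c  a  b  a  b  a  a
''  0  0  0  0  0  0  0  0  0
 c  0  0  1  1  1  1  1  1  1
 c  0  0  1  1  1  1  1  1  1
 a  0  1  1  2  2  2  2  2  2
 c  0  1  2  2  2  2  2  2  2
 b  0  1  2  2  3  3  3  3  3
 a  0  1  2  3  3  4  4  4  4
 c  0  1  2  3  3  4  4  4  4
 b  0  1  2  3  4  4  5  5  5
 c  0  1  2  3  4  4  5  5  5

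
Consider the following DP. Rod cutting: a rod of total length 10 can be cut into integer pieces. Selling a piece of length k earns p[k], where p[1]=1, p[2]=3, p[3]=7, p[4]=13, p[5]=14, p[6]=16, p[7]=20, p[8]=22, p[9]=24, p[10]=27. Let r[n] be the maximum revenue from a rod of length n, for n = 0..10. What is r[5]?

14

   n    0    1    2    3    4    5    6    7    8    9   10
r[n]    0    1    3    7   13   14   16   20   26   27   29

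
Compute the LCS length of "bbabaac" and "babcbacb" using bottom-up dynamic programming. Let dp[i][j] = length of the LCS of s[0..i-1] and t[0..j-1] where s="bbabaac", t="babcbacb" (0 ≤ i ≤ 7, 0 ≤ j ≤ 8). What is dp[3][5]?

   ''  b  a  b  c  b  a  c  b
''  0  0  0  0  0  0  0  0  0
 b  0  1  1  1  1  1  1  1  1
 b  0  1  1  2  2  2  2  2  2
 a  0  1  2  2  2  2  3  3  3
 b  0  1  2  3  3  3  3  3  4
 a  0  1  2  3  3  3  4  4  4
 a  0  1  2  3  3  3  4  4  4
 c  0  1  2  3  4  4  4  5  5

2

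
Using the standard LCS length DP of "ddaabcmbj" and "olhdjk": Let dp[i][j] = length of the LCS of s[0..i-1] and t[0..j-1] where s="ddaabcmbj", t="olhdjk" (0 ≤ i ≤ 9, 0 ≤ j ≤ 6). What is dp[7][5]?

   ''  o  l  h  d  j  k
''  0  0  0  0  0  0  0
 d  0  0  0  0  1  1  1
 d  0  0  0  0  1  1  1
 a  0  0  0  0  1  1  1
 a  0  0  0  0  1  1  1
 b  0  0  0  0  1  1  1
 c  0  0  0  0  1  1  1
 m  0  0  0  0  1  1  1
 b  0  0  0  0  1  1  1
 j  0  0  0  0  1  2  2

1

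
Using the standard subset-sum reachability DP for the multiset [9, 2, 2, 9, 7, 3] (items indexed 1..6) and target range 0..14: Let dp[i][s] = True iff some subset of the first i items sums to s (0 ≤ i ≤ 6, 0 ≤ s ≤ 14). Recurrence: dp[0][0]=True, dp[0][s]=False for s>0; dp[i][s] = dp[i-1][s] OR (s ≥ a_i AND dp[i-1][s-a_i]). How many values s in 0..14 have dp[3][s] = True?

6

i\s   0   1   2   3   4   5   6   7   8   9  10  11  12  13  14
  0   T   F   F   F   F   F   F   F   F   F   F   F   F   F   F
  1   T   F   F   F   F   F   F   F   F   T   F   F   F   F   F
  2   T   F   T   F   F   F   F   F   F   T   F   T   F   F   F
  3   T   F   T   F   T   F   F   F   F   T   F   T   F   T   F
  4   T   F   T   F   T   F   F   F   F   T   F   T   F   T   F
  5   T   F   T   F   T   F   F   T   F   T   F   T   F   T   F
  6   T   F   T   T   T   T   F   T   F   T   T   T   T   T   T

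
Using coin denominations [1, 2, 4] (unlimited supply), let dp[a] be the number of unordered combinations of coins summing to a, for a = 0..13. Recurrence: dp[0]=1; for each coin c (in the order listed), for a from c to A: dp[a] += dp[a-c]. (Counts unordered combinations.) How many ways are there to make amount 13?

after  coin     0     1     2     3     4     5     6     7     8     9    10    11    12    13
          1     1     1     1     1     1     1     1     1     1     1     1     1     1     1
          2     1     1     2     2     3     3     4     4     5     5     6     6     7     7
          4     1     1     2     2     4     4     6     6     9     9    12    12    16    16

16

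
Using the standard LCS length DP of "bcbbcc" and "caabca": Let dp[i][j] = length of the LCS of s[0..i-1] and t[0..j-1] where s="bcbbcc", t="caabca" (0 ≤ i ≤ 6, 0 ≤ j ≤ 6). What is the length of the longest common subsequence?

   ''  c  a  a  b  c  a
''  0  0  0  0  0  0  0
 b  0  0  0  0  1  1  1
 c  0  1  1  1  1  2  2
 b  0  1  1  1  2  2  2
 b  0  1  1  1  2  2  2
 c  0  1  1  1  2  3  3
 c  0  1  1  1  2  3  3

3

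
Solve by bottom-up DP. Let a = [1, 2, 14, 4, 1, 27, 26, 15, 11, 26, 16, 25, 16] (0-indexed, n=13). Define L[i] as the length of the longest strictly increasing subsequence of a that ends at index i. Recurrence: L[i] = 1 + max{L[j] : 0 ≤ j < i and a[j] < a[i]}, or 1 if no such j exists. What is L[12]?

   i    0    1    2    3    4    5    6    7    8    9   10   11   12
a[i]    1    2   14    4    1   27   26   15   11   26   16   25   16
L[i]    1    2    3    3    1    4    4    4    4    5    5    6    5

5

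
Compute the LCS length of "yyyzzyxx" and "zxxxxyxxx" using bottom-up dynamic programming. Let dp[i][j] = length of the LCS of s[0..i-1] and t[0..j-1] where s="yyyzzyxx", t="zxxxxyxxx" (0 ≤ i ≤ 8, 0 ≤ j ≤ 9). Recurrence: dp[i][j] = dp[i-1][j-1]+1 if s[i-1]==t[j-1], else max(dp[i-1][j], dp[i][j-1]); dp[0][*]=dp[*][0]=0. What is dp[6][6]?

   ''  z  x  x  x  x  y  x  x  x
''  0  0  0  0  0  0  0  0  0  0
 y  0  0  0  0  0  0  1  1  1  1
 y  0  0  0  0  0  0  1  1  1  1
 y  0  0  0  0  0  0  1  1  1  1
 z  0  1  1  1  1  1  1  1  1  1
 z  0  1  1  1  1  1  1  1  1  1
 y  0  1  1  1  1  1  2  2  2  2
 x  0  1  2  2  2  2  2  3  3  3
 x  0  1  2  3  3  3  3  3  4  4

2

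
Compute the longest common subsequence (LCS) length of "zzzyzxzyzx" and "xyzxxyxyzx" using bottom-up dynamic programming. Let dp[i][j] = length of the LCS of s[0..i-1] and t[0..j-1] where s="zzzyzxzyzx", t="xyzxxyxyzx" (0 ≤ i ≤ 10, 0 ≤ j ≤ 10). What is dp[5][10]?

   ''  x  y  z  x  x  y  x  y  z  x
''  0  0  0  0  0  0  0  0  0  0  0
 z  0  0  0  1  1  1  1  1  1  1  1
 z  0  0  0  1  1  1  1  1  1  2  2
 z  0  0  0  1  1  1  1  1  1  2  2
 y  0  0  1  1  1  1  2  2  2  2  2
 z  0  0  1  2  2  2  2  2  2  3  3
 x  0  1  1  2  3  3  3  3  3  3  4
 z  0  1  1  2  3  3  3  3  3  4  4
 y  0  1  2  2  3  3  4  4  4  4  4
 z  0  1  2  3  3  3  4  4  4  5  5
 x  0  1  2  3  4  4  4  5  5  5  6

3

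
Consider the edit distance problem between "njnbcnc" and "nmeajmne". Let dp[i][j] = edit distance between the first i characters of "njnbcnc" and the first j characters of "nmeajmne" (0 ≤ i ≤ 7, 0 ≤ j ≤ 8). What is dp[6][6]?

5

   ''  n  m  e  a  j  m  n  e
''  0  1  2  3  4  5  6  7  8
 n  1  0  1  2  3  4  5  6  7
 j  2  1  1  2  3  3  4  5  6
 n  3  2  2  2  3  4  4  4  5
 b  4  3  3  3  3  4  5  5  5
 c  5  4  4  4  4  4  5  6  6
 n  6  5  5  5  5  5  5  5  6
 c  7  6  6  6  6  6  6  6  6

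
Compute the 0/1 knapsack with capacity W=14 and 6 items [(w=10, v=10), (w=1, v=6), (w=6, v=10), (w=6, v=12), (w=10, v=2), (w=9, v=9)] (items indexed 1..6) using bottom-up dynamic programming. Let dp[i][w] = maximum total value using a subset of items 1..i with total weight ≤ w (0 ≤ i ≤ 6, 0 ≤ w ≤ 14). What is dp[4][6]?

12

i\w   0   1   2   3   4   5   6   7   8   9  10  11  12  13  14
  0   0   0   0   0   0   0   0   0   0   0   0   0   0   0   0
  1   0   0   0   0   0   0   0   0   0   0  10  10  10  10  10
  2   0   6   6   6   6   6   6   6   6   6  10  16  16  16  16
  3   0   6   6   6   6   6  10  16  16  16  16  16  16  16  16
  4   0   6   6   6   6   6  12  18  18  18  18  18  22  28  28
  5   0   6   6   6   6   6  12  18  18  18  18  18  22  28  28
  6   0   6   6   6   6   6  12  18  18  18  18  18  22  28  28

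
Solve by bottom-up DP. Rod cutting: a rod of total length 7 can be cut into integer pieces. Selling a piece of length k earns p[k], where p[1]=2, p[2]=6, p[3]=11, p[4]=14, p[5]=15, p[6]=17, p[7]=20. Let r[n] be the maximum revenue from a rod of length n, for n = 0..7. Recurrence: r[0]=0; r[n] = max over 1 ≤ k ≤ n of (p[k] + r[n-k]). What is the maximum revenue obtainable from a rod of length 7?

   n    0    1    2    3    4    5    6    7
r[n]    0    2    6   11   14   17   22   25

25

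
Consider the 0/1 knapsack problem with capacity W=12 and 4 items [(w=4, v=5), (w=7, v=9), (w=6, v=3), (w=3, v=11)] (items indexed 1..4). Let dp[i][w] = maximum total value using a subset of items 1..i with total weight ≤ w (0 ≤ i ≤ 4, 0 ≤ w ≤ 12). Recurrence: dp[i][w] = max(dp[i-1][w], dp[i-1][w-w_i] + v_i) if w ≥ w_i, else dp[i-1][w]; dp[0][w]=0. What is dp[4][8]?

16

i\w   0   1   2   3   4   5   6   7   8   9  10  11  12
  0   0   0   0   0   0   0   0   0   0   0   0   0   0
  1   0   0   0   0   5   5   5   5   5   5   5   5   5
  2   0   0   0   0   5   5   5   9   9   9   9  14  14
  3   0   0   0   0   5   5   5   9   9   9   9  14  14
  4   0   0   0  11  11  11  11  16  16  16  20  20  20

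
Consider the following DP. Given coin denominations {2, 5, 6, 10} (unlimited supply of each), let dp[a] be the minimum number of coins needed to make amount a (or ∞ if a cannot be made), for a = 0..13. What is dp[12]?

 a  0  1  2  3  4  5  6  7  8  9 10 11 12 13
dp  0  -  1  -  2  1  1  2  2  3  1  2  2  3
(- denotes ∞ / unreachable)

2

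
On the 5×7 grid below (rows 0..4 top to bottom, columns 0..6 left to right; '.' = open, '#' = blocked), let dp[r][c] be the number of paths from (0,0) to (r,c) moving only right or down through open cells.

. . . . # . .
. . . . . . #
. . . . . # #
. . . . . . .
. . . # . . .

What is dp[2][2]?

r\c   0   1   2   3   4   5   6
  0   1   1   1   1   0   0   0
  1   1   2   3   4   4   4   0
  2   1   3   6  10  14   0   0
  3   1   4  10  20  34  34  34
  4   1   5  15   0  34  68 102

6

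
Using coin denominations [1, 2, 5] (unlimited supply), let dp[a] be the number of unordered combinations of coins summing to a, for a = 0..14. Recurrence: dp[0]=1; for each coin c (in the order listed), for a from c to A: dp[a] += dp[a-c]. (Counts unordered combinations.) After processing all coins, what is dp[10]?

10

after  coin     0     1     2     3     4     5     6     7     8     9    10    11    12    13    14
          1     1     1     1     1     1     1     1     1     1     1     1     1     1     1     1
          2     1     1     2     2     3     3     4     4     5     5     6     6     7     7     8
          5     1     1     2     2     3     4     5     6     7     8    10    11    13    14    16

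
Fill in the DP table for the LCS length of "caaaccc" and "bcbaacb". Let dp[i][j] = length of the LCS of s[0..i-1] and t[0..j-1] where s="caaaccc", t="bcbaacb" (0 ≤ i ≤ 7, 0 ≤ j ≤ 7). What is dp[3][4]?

   ''  b  c  b  a  a  c  b
''  0  0  0  0  0  0  0  0
 c  0  0  1  1  1  1  1  1
 a  0  0  1  1  2  2  2  2
 a  0  0  1  1  2  3  3  3
 a  0  0  1  1  2  3  3  3
 c  0  0  1  1  2  3  4  4
 c  0  0  1  1  2  3  4  4
 c  0  0  1  1  2  3  4  4

2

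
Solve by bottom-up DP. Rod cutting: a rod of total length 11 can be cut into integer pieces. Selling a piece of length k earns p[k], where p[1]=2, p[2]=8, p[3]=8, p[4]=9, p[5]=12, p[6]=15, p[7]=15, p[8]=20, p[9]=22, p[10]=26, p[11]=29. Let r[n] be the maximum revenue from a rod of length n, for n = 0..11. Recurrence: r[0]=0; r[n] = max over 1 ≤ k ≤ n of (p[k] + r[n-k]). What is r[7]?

26

   n    0    1    2    3    4    5    6    7    8    9   10   11
r[n]    0    2    8   10   16   18   24   26   32   34   40   42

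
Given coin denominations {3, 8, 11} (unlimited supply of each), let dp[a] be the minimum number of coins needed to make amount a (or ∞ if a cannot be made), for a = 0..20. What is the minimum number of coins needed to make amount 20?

4

 a  0  1  2  3  4  5  6  7  8  9 10 11 12 13 14 15 16 17 18 19 20
dp  0  -  -  1  -  -  2  -  1  3  -  1  4  -  2  5  2  3  6  2  4
(- denotes ∞ / unreachable)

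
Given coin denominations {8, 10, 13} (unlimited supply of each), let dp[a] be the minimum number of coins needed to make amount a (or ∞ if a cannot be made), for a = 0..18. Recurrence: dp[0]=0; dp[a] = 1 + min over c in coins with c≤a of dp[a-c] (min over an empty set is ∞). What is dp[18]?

2

 a  0  1  2  3  4  5  6  7  8  9 10 11 12 13 14 15 16 17 18
dp  0  -  -  -  -  -  -  -  1  -  1  -  -  1  -  -  2  -  2
(- denotes ∞ / unreachable)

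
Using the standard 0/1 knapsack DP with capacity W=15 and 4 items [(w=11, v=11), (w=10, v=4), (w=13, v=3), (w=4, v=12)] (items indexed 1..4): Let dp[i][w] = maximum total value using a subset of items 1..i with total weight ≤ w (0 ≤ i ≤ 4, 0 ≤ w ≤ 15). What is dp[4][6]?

i\w   0   1   2   3   4   5   6   7   8   9  10  11  12  13  14  15
  0   0   0   0   0   0   0   0   0   0   0   0   0   0   0   0   0
  1   0   0   0   0   0   0   0   0   0   0   0  11  11  11  11  11
  2   0   0   0   0   0   0   0   0   0   0   4  11  11  11  11  11
  3   0   0   0   0   0   0   0   0   0   0   4  11  11  11  11  11
  4   0   0   0   0  12  12  12  12  12  12  12  12  12  12  16  23

12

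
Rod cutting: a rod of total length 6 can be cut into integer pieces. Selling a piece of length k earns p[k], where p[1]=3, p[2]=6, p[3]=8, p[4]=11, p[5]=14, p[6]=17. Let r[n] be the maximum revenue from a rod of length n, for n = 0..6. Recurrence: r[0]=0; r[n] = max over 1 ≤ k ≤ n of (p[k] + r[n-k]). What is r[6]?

   n    0    1    2    3    4    5    6
r[n]    0    3    6    9   12   15   18

18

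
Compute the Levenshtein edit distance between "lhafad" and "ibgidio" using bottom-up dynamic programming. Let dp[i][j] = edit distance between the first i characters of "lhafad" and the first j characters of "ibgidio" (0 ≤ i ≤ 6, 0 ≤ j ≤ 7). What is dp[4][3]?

4

   ''  i  b  g  i  d  i  o
''  0  1  2  3  4  5  6  7
 l  1  1  2  3  4  5  6  7
 h  2  2  2  3  4  5  6  7
 a  3  3  3  3  4  5  6  7
 f  4  4  4  4  4  5  6  7
 a  5  5  5  5  5  5  6  7
 d  6  6  6  6  6  5  6  7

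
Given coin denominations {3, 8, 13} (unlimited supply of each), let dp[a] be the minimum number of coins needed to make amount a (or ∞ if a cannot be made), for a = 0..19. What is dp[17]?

4

 a  0  1  2  3  4  5  6  7  8  9 10 11 12 13 14 15 16 17 18 19
dp  0  -  -  1  -  -  2  -  1  3  -  2  4  1  3  5  2  4  6  3
(- denotes ∞ / unreachable)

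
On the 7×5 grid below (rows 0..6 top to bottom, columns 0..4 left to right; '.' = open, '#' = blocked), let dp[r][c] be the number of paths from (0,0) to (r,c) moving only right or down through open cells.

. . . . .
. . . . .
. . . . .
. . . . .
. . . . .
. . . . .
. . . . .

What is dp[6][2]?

r\c   0   1   2   3   4
  0   1   1   1   1   1
  1   1   2   3   4   5
  2   1   3   6  10  15
  3   1   4  10  20  35
  4   1   5  15  35  70
  5   1   6  21  56 126
  6   1   7  28  84 210

28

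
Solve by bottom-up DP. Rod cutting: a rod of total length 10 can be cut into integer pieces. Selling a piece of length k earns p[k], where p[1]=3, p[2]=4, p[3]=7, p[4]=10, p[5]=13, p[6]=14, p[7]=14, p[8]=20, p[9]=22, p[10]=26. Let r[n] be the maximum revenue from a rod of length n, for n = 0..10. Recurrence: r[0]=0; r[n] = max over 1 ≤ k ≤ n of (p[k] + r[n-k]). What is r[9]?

   n    0    1    2    3    4    5    6    7    8    9   10
r[n]    0    3    6    9   12   15   18   21   24   27   30

27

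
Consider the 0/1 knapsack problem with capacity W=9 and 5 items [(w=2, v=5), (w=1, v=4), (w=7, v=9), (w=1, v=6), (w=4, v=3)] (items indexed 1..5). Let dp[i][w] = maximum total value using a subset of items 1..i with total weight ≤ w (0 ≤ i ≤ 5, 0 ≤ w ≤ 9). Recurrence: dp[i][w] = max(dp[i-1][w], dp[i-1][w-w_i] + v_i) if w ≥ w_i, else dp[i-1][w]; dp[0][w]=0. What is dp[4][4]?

15

i\w   0   1   2   3   4   5   6   7   8   9
  0   0   0   0   0   0   0   0   0   0   0
  1   0   0   5   5   5   5   5   5   5   5
  2   0   4   5   9   9   9   9   9   9   9
  3   0   4   5   9   9   9   9   9  13  14
  4   0   6  10  11  15  15  15  15  15  19
  5   0   6  10  11  15  15  15  15  18  19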